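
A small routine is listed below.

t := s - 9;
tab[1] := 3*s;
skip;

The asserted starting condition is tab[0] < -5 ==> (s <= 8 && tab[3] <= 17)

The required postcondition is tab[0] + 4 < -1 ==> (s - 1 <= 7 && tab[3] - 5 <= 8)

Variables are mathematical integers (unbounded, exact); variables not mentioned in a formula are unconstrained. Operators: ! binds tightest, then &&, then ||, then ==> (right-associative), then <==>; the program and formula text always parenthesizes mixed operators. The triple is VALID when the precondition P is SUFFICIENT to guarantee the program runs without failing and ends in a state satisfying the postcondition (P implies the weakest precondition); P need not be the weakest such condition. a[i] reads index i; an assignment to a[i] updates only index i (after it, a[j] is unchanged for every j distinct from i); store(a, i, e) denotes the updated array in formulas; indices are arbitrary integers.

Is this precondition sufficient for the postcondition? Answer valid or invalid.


Working backward. After the program, the postcondition tab[0] + 4 < -1 ==> (s - 1 <= 7 && tab[3] - 5 <= 8) must hold; in canonical form it is tab[0] < -5 ==> (s <= 8 && tab[3] <= 13).
Before skip: tab[0] < -5 ==> (s <= 8 && tab[3] <= 13)
Before tab[1] := 3*s: tab[0] < -5 ==> (s <= 8 && tab[3] <= 13)
Before t := s - 9: tab[0] < -5 ==> (s <= 8 && tab[3] <= 13)
The weakest precondition is tab[0] < -5 ==> (s <= 8 && tab[3] <= 13).
Check whether tab[0] < -5 ==> (s <= 8 && tab[3] <= 17) implies it.
Countermodel: at the initial state s = 8, tab = {[0] = -6, [3] = 14, elsewhere 14}, the precondition holds but the weakest precondition fails.
Answer: invalid


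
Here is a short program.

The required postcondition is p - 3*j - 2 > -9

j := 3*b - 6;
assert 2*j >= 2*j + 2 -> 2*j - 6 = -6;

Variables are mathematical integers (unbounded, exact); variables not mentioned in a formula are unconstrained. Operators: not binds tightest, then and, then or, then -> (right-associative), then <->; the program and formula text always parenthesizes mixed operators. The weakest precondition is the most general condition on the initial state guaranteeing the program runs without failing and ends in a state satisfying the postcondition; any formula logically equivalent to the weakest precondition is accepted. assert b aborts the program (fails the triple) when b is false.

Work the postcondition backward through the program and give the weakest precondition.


Working backward. After the program, the postcondition p - 3*j - 2 > -9 must hold; in canonical form it is p > 3*j - 7.
Before assert 2*j >= 2*j + 2 -> 2*j - 6 = -6: p > 3*j - 7
Before j := 3*b - 6: p > 9*b - 25
Answer: WP = p > 9*b - 25


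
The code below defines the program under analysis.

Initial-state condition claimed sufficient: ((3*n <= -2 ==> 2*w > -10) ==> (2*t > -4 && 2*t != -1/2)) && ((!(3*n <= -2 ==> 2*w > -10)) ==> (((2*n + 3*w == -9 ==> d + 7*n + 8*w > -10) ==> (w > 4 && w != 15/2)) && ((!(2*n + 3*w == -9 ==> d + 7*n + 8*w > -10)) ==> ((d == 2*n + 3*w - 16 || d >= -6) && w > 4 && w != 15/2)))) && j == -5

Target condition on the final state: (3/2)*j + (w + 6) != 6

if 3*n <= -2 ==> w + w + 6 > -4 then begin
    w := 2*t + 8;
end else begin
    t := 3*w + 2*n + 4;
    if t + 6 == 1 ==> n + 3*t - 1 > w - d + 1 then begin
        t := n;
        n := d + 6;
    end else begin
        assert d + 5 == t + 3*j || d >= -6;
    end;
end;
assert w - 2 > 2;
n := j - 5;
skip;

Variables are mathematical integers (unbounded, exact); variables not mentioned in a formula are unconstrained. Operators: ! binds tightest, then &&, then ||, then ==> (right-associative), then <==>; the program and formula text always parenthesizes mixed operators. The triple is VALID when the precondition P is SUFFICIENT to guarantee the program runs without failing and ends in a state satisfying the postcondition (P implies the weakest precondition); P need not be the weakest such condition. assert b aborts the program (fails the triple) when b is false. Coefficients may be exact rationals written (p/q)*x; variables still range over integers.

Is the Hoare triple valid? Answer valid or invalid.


Working backward. After the program, the postcondition (3/2)*j + (w + 6) != 6 must hold; in canonical form it is (3/2)*j + w != 0.
Before skip: (3/2)*j + w != 0
Before n := j - 5: (3/2)*j + w != 0
Before assert w - 2 > 2: w > 4 && (3/2)*j + w != 0
Then branch requires 2*t > -4 && (3/2)*j + 2*t != -8; else branch requires ((2*n + 3*w == -9 ==> d + 7*n + 8*w > -10) ==> (w > 4 && (3/2)*j + w != 0)) && ((!(2*n + 3*w == -9 ==> d + 7*n + 8*w > -10)) ==> ((d == 3*j + 2*n + 3*w - 1 || d >= -6) && w > 4 && (3/2)*j + w != 0)).
Before the if: ((3*n <= -2 ==> 2*w > -10) ==> (2*t > -4 && (3/2)*j + 2*t != -8)) && ((!(3*n <= -2 ==> 2*w > -10)) ==> (((2*n + 3*w == -9 ==> d + 7*n + 8*w > -10) ==> (w > 4 && (3/2)*j + w != 0)) && ((!(2*n + 3*w == -9 ==> d + 7*n + 8*w > -10)) ==> ((d == 3*j + 2*n + 3*w - 1 || d >= -6) && w > 4 && (3/2)*j + w != 0))))
The weakest precondition is ((3*n <= -2 ==> 2*w > -10) ==> (2*t > -4 && (3/2)*j + 2*t != -8)) && ((!(3*n <= -2 ==> 2*w > -10)) ==> (((2*n + 3*w == -9 ==> d + 7*n + 8*w > -10) ==> (w > 4 && (3/2)*j + w != 0)) && ((!(2*n + 3*w == -9 ==> d + 7*n + 8*w > -10)) ==> ((d == 3*j + 2*n + 3*w - 1 || d >= -6) && w > 4 && (3/2)*j + w != 0)))).
Check whether ((3*n <= -2 ==> 2*w > -10) ==> (2*t > -4 && 2*t != -1/2)) && ((!(3*n <= -2 ==> 2*w > -10)) ==> (((2*n + 3*w == -9 ==> d + 7*n + 8*w > -10) ==> (w > 4 && w != 15/2)) && ((!(2*n + 3*w == -9 ==> d + 7*n + 8*w > -10)) ==> ((d == 2*n + 3*w - 16 || d >= -6) && w > 4 && w != 15/2)))) && j == -5 implies it.
Every state satisfying the precondition satisfies the weakest precondition: the implication holds.
Answer: valid


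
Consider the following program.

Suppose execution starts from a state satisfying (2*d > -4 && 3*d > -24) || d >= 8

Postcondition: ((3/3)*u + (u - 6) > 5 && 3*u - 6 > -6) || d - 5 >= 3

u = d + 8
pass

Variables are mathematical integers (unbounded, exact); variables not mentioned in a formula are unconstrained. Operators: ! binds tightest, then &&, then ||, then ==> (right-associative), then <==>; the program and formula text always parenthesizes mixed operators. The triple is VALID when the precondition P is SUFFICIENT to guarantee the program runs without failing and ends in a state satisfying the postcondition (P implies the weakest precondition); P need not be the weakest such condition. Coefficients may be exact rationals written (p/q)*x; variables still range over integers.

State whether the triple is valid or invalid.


Working backward. After the program, the postcondition ((3/3)*u + (u - 6) > 5 && 3*u - 6 > -6) || d - 5 >= 3 must hold; in canonical form it is (2*u > 11 && 3*u > 0) || d >= 8.
Before skip: (2*u > 11 && 3*u > 0) || d >= 8
Before u := d + 8: (2*d > -5 && 3*d > -24) || d >= 8
The weakest precondition is (2*d > -5 && 3*d > -24) || d >= 8.
Check whether (2*d > -4 && 3*d > -24) || d >= 8 implies it.
Every state satisfying the precondition satisfies the weakest precondition: the implication holds.
Answer: valid


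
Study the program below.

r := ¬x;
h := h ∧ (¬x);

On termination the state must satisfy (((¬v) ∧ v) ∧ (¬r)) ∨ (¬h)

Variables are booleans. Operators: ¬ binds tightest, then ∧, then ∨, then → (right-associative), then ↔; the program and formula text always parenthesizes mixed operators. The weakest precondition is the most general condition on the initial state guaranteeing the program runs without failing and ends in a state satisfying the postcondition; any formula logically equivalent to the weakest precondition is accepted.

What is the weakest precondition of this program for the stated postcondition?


Working backward. After the program, the postcondition (((¬v) ∧ v) ∧ (¬r)) ∨ (¬h) must hold; in canonical form it is ¬h.
Before h := h ∧ (¬x): ¬(h ∧ (¬x))
Before r := ¬x: ¬(h ∧ (¬x))
Answer: WP = ¬(h ∧ (¬x))


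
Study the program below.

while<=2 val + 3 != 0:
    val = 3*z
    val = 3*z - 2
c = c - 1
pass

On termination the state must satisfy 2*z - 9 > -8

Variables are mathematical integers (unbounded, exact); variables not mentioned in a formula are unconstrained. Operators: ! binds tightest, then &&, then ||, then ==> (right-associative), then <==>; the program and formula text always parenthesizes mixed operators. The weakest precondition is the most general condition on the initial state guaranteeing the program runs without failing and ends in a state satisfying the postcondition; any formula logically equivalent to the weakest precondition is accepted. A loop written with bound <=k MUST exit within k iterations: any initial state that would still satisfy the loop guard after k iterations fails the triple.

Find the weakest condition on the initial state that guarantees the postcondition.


Working backward. After the program, the postcondition 2*z - 9 > -8 must hold; in canonical form it is 2*z > 1.
Before skip: 2*z > 1
Before c := c - 1: 2*z > 1
Before the loop (bound <=2), unroll the exhaustion recursion (WP_0 = exit-now case; WP_j = one more guarded iteration, up to j = 2):
  WP_0: (!(val != -3)) && 2*z > 1
  WP_1: (val != -3 ==> ((!(3*z != -1)) && 2*z > 1)) && ((!(val != -3)) ==> 2*z > 1)
  WP_2: (val != -3 ==> ((3*z != -1 ==> ((!(3*z != -1)) && 2*z > 1)) && ((!(3*z != -1)) ==> 2*z > 1))) && ((!(val != -3)) ==> 2*z > 1)
So before the loop: (val != -3 ==> ((3*z != -1 ==> ((!(3*z != -1)) && 2*z > 1)) && ((!(3*z != -1)) ==> 2*z > 1))) && ((!(val != -3)) ==> 2*z > 1)
Answer: WP = (val != -3 ==> ((3*z != -1 ==> ((!(3*z != -1)) && 2*z > 1)) && ((!(3*z != -1)) ==> 2*z > 1))) && ((!(val != -3)) ==> 2*z > 1)


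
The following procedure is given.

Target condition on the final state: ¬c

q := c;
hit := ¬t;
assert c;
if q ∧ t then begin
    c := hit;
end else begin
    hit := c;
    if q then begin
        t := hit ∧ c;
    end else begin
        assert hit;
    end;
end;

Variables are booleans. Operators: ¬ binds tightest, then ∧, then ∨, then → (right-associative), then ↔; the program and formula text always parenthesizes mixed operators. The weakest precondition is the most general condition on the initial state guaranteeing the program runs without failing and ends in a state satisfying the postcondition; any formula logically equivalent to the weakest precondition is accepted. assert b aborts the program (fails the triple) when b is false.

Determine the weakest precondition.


Working backward. After the program, ¬c must hold.
Then branch requires ¬hit; else branch requires (q → (¬c)) ∧ q.
Before the if: ((q ∧ t) → (¬hit)) ∧ ((¬(q ∧ t)) → ((q → (¬c)) ∧ q))
Before assert c: c ∧ ((q ∧ t) → (¬hit)) ∧ ((¬(q ∧ t)) → ((q → (¬c)) ∧ q))
Before hit := ¬t: c ∧ ((q ∧ t) → t) ∧ ((¬(q ∧ t)) → ((q → (¬c)) ∧ q))
Before q := c: c ∧ ((c ∧ t) → t) ∧ ((¬(c ∧ t)) → ((c → (¬c)) ∧ c))
Answer: WP = c ∧ ((c ∧ t) → t) ∧ ((¬(c ∧ t)) → ((c → (¬c)) ∧ c))


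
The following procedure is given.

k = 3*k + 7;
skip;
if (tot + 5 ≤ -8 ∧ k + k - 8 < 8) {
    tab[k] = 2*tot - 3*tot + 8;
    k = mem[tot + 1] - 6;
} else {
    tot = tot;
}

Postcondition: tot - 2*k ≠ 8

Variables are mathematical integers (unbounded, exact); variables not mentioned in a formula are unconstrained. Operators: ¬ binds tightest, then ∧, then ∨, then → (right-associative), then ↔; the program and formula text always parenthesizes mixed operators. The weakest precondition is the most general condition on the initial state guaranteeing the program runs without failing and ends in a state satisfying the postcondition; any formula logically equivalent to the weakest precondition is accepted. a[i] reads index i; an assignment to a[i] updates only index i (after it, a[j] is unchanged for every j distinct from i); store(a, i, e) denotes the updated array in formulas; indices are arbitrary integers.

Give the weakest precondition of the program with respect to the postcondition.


Working backward. After the program, the postcondition tot - 2*k ≠ 8 must hold; in canonical form it is tot ≠ 2*k + 8.
Then branch requires tot ≠ 2*mem[tot + 1] - 4; else branch requires tot ≠ 2*k + 8.
Before the if: ((tot ≤ -13 ∧ 2*k < 16) → tot ≠ 2*mem[tot + 1] - 4) ∧ ((¬(tot ≤ -13 ∧ 2*k < 16)) → tot ≠ 2*k + 8)
Before skip: ((tot ≤ -13 ∧ 2*k < 16) → tot ≠ 2*mem[tot + 1] - 4) ∧ ((¬(tot ≤ -13 ∧ 2*k < 16)) → tot ≠ 2*k + 8)
Before k := 3*k + 7: ((tot ≤ -13 ∧ 6*k < 2) → tot ≠ 2*mem[tot + 1] - 4) ∧ ((¬(tot ≤ -13 ∧ 6*k < 2)) → tot ≠ 6*k + 22)
Answer: WP = ((tot ≤ -13 ∧ 6*k < 2) → tot ≠ 2*mem[tot + 1] - 4) ∧ ((¬(tot ≤ -13 ∧ 6*k < 2)) → tot ≠ 6*k + 22)


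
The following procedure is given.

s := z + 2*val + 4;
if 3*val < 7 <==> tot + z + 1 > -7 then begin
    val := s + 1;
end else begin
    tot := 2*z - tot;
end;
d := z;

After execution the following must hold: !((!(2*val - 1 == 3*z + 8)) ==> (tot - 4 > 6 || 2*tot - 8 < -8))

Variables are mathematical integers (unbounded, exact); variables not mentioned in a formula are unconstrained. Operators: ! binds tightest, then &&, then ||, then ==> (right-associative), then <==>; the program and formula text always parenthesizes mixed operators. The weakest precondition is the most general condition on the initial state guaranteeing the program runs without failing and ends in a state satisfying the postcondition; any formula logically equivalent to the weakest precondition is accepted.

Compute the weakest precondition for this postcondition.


Working backward. After the program, the postcondition !((!(2*val - 1 == 3*z + 8)) ==> (tot - 4 > 6 || 2*tot - 8 < -8)) must hold; in canonical form it is !((!(2*val == 3*z + 9)) ==> (tot > 10 || 2*tot < 0)).
Before d := z: !((!(2*val == 3*z + 9)) ==> (tot > 10 || 2*tot < 0))
Then branch requires !((!(2*s == 3*z + 7)) ==> (tot > 10 || 2*tot < 0)); else branch requires !((!(2*val == 3*z + 9)) ==> (2*z > tot + 10 || 4*z < 2*tot)).
Before the if: ((3*val < 7 <==> tot + z > -8) ==> (!((!(2*s == 3*z + 7)) ==> (tot > 10 || 2*tot < 0)))) && ((!(3*val < 7 <==> tot + z > -8)) ==> (!((!(2*val == 3*z + 9)) ==> (2*z > tot + 10 || 4*z < 2*tot))))
Before s := z + 2*val + 4: ((3*val < 7 <==> tot + z > -8) ==> (!((!(4*val == z - 1)) ==> (tot > 10 || 2*tot < 0)))) && ((!(3*val < 7 <==> tot + z > -8)) ==> (!((!(2*val == 3*z + 9)) ==> (2*z > tot + 10 || 4*z < 2*tot))))
Answer: WP = ((3*val < 7 <==> tot + z > -8) ==> (!((!(4*val == z - 1)) ==> (tot > 10 || 2*tot < 0)))) && ((!(3*val < 7 <==> tot + z > -8)) ==> (!((!(2*val == 3*z + 9)) ==> (2*z > tot + 10 || 4*z < 2*tot))))


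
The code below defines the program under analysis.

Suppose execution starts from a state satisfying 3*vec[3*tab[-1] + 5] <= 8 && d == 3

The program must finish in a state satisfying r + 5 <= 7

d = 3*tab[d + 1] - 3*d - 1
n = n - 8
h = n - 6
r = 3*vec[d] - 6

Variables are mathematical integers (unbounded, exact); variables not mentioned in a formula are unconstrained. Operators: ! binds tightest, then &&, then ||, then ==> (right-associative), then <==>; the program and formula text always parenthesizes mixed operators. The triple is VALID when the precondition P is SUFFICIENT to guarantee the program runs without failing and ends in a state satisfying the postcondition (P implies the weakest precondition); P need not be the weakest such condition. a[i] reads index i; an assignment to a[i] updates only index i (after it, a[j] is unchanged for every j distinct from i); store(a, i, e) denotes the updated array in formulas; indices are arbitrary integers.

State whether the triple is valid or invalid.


Working backward. After the program, the postcondition r + 5 <= 7 must hold; in canonical form it is r <= 2.
Before r := 3*vec[d] - 6: 3*vec[d] <= 8
Before h := n - 6: 3*vec[d] <= 8
Before n := n - 8: 3*vec[d] <= 8
Before d := 3*tab[d + 1] - 3*d - 1: 3*vec[3*tab[d + 1] - 3*d - 1] <= 8
The weakest precondition is 3*vec[3*tab[d + 1] - 3*d - 1] <= 8.
Check whether 3*vec[3*tab[-1] + 5] <= 8 && d == 3 implies it.
Countermodel: at the initial state d = 3, tab = {[-1] = 0, [4] = 15215, [5] = 0, [45635] = 0, elsewhere 0}, vec = {[-1] = -17422, [4] = -17422, [5] = -17422, [45635] = 3, elsewhere -17422}, the precondition holds but the weakest precondition fails.
Answer: invalid


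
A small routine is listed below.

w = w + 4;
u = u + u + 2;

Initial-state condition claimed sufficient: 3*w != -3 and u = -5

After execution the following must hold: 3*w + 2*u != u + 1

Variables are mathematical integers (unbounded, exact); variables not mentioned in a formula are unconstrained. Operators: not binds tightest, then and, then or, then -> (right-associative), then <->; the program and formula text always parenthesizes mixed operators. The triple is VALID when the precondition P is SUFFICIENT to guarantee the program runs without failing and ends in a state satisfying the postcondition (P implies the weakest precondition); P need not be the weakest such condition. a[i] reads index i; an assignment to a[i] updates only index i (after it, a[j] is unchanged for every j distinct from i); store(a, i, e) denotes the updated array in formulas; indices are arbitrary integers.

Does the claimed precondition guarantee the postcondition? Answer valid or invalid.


Working backward. After the program, the postcondition 3*w + 2*u != u + 1 must hold; in canonical form it is u + 3*w != 1.
Before u := u + u + 2: 2*u + 3*w != -1
Before w := w + 4: 2*u + 3*w != -13
The weakest precondition is 2*u + 3*w != -13.
Check whether 3*w != -3 and u = -5 implies it.
Every state satisfying the precondition satisfies the weakest precondition: the implication holds.
Answer: valid


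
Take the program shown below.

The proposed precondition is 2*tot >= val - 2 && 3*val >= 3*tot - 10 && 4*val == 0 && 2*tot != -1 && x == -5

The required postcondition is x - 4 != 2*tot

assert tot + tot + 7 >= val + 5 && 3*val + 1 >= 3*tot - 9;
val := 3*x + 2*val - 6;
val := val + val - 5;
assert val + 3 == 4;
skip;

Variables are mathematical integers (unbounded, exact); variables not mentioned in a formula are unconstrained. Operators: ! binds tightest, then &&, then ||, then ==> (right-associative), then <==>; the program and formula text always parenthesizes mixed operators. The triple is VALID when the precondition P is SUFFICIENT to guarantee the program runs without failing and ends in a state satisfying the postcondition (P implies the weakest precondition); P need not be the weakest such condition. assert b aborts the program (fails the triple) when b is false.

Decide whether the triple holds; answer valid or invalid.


Working backward. After the program, the postcondition x - 4 != 2*tot must hold; in canonical form it is x != 2*tot + 4.
Before skip: x != 2*tot + 4
Before assert val + 3 == 4: val == 1 && x != 2*tot + 4
Before val := val + val - 5: 2*val == 6 && x != 2*tot + 4
Before val := 3*x + 2*val - 6: 4*val + 6*x == 18 && x != 2*tot + 4
Before assert tot + tot + 7 >= val + 5 && 3*val + 1 >= 3*tot - 9: 2*tot >= val - 2 && 3*val >= 3*tot - 10 && 4*val + 6*x == 18 && x != 2*tot + 4
The weakest precondition is 2*tot >= val - 2 && 3*val >= 3*tot - 10 && 4*val + 6*x == 18 && x != 2*tot + 4.
Check whether 2*tot >= val - 2 && 3*val >= 3*tot - 10 && 4*val == 0 && 2*tot != -1 && x == -5 implies it.
Countermodel: at the initial state tot = -1, val = 0, x = -5, the precondition holds but the weakest precondition fails.
Answer: invalid


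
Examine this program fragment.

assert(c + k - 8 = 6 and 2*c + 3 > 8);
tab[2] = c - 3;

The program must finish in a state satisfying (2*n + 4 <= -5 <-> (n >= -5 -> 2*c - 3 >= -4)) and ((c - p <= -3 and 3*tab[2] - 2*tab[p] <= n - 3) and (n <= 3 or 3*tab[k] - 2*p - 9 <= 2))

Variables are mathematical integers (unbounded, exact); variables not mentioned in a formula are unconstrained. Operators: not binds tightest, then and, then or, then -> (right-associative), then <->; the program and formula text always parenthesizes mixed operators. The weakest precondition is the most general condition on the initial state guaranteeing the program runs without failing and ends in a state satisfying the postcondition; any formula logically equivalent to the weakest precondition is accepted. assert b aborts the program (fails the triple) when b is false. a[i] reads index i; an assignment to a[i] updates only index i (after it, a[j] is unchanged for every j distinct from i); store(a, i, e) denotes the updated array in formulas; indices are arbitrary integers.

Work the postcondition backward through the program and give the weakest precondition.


Working backward. After the program, the postcondition (2*n + 4 <= -5 <-> (n >= -5 -> 2*c - 3 >= -4)) and ((c - p <= -3 and 3*tab[2] - 2*tab[p] <= n - 3) and (n <= 3 or 3*tab[k] - 2*p - 9 <= 2)) must hold; in canonical form it is (2*n <= -9 <-> (n >= -5 -> 2*c >= -1)) and c <= p - 3 and 3*tab[2] <= 2*tab[p] + n - 3 and (n <= 3 or 3*tab[k] <= 2*p + 11).
Before tab[2] := c - 3: (2*n <= -9 <-> (n >= -5 -> 2*c >= -1)) and c <= p - 3 and 3*c <= 2*store(tab, 2, c - 3)[p] + n + 6 and (n <= 3 or 3*store(tab, 2, c - 3)[k] <= 2*p + 11)
Before assert c + k - 8 = 6 and 2*c + 3 > 8: c + k = 14 and 2*c > 5 and (2*n <= -9 <-> (n >= -5 -> 2*c >= -1)) and c <= p - 3 and 3*c <= 2*store(tab, 2, c - 3)[p] + n + 6 and (n <= 3 or 3*store(tab, 2, c - 3)[k] <= 2*p + 11)
Answer: WP = c + k = 14 and 2*c > 5 and (2*n <= -9 <-> (n >= -5 -> 2*c >= -1)) and c <= p - 3 and 3*c <= 2*store(tab, 2, c - 3)[p] + n + 6 and (n <= 3 or 3*store(tab, 2, c - 3)[k] <= 2*p + 11)


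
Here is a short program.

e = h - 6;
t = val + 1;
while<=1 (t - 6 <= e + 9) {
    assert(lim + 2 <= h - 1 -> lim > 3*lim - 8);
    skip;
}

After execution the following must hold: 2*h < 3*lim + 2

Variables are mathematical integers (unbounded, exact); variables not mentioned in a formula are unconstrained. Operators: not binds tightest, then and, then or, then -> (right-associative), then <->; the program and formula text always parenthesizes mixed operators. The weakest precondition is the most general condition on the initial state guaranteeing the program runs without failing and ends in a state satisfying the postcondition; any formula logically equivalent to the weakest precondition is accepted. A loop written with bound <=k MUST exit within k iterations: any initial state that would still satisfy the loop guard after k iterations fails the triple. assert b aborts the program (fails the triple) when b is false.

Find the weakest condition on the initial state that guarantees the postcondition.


Working backward. After the program, 2*h < 3*lim + 2 must hold.
Before the loop (bound <=1), unroll the exhaustion recursion (WP_0 = exit-now case; WP_j = one more guarded iteration, up to j = 1):
  WP_0: (not (t <= e + 15)) and 2*h < 3*lim + 2
  WP_1: (t <= e + 15 -> ((lim <= h - 3 -> 2*lim < 8) and (not (t <= e + 15)) and 2*h < 3*lim + 2)) and ((not (t <= e + 15)) -> 2*h < 3*lim + 2)
So before the loop: (t <= e + 15 -> ((lim <= h - 3 -> 2*lim < 8) and (not (t <= e + 15)) and 2*h < 3*lim + 2)) and ((not (t <= e + 15)) -> 2*h < 3*lim + 2)
Before t := val + 1: (val <= e + 14 -> ((lim <= h - 3 -> 2*lim < 8) and (not (val <= e + 14)) and 2*h < 3*lim + 2)) and ((not (val <= e + 14)) -> 2*h < 3*lim + 2)
Before e := h - 6: (val <= h + 8 -> ((lim <= h - 3 -> 2*lim < 8) and (not (val <= h + 8)) and 2*h < 3*lim + 2)) and ((not (val <= h + 8)) -> 2*h < 3*lim + 2)
Answer: WP = (val <= h + 8 -> ((lim <= h - 3 -> 2*lim < 8) and (not (val <= h + 8)) and 2*h < 3*lim + 2)) and ((not (val <= h + 8)) -> 2*h < 3*lim + 2)


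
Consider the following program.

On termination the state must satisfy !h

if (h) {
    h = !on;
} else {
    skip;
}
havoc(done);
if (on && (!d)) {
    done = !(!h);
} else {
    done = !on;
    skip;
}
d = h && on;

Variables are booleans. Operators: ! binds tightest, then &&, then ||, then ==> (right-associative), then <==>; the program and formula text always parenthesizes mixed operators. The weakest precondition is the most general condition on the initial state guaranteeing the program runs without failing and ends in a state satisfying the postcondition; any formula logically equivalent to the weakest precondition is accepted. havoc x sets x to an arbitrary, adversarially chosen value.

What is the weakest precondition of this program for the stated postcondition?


Working backward. After the program, !h must hold.
Before d := h && on: !h
Then branch requires !h; else branch requires !h.
Before the if: ((on && (!d)) ==> (!h)) && ((!(on && (!d))) ==> (!h))
Before havoc done: ((on && (!d)) ==> (!h)) && ((!(on && (!d))) ==> (!h))
Then branch requires ((on && (!d)) ==> on) && ((!(on && (!d))) ==> on); else branch requires ((on && (!d)) ==> (!h)) && ((!(on && (!d))) ==> (!h)).
Before the if: (h ==> (((on && (!d)) ==> on) && ((!(on && (!d))) ==> on))) && ((!h) ==> (((on && (!d)) ==> (!h)) && ((!(on && (!d))) ==> (!h))))
Answer: WP = (h ==> (((on && (!d)) ==> on) && ((!(on && (!d))) ==> on))) && ((!h) ==> (((on && (!d)) ==> (!h)) && ((!(on && (!d))) ==> (!h))))


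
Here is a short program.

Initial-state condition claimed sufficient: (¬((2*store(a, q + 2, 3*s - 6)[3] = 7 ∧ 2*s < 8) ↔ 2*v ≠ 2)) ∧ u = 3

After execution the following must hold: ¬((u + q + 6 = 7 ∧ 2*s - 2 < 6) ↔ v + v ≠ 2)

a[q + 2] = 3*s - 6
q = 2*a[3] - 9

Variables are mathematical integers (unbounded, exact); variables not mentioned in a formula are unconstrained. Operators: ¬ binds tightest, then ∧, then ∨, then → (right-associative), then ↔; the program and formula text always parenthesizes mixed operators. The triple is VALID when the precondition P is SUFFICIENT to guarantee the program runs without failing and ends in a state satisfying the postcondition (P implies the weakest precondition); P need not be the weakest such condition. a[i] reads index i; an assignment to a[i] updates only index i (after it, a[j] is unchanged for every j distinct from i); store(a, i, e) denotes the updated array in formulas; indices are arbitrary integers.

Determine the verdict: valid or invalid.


Working backward. After the program, the postcondition ¬((u + q + 6 = 7 ∧ 2*s - 2 < 6) ↔ v + v ≠ 2) must hold; in canonical form it is ¬((q + u = 1 ∧ 2*s < 8) ↔ 2*v ≠ 2).
Before q := 2*a[3] - 9: ¬((2*a[3] + u = 10 ∧ 2*s < 8) ↔ 2*v ≠ 2)
Before a[q + 2] := 3*s - 6: ¬((2*store(a, q + 2, 3*s - 6)[3] + u = 10 ∧ 2*s < 8) ↔ 2*v ≠ 2)
The weakest precondition is ¬((2*store(a, q + 2, 3*s - 6)[3] + u = 10 ∧ 2*s < 8) ↔ 2*v ≠ 2).
Check whether (¬((2*store(a, q + 2, 3*s - 6)[3] = 7 ∧ 2*s < 8) ↔ 2*v ≠ 2)) ∧ u = 3 implies it.
Every state satisfying the precondition satisfies the weakest precondition: the implication holds.
Answer: valid


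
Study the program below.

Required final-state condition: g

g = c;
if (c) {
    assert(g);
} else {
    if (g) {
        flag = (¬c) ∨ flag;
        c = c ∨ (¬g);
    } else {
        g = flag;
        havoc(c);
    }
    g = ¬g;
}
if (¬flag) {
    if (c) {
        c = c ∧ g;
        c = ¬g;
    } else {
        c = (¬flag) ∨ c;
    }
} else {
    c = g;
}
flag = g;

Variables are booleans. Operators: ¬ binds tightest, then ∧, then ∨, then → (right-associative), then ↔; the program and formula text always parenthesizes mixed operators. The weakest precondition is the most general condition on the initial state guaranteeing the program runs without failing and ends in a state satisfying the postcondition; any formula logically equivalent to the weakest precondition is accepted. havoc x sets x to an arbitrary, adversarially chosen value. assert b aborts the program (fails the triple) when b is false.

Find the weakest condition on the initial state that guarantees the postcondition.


Working backward. After the program, g must hold.
Before flag := g: g
Then branch requires (c → g) ∧ ((¬c) → g); else branch requires g.
Before the if: ((¬flag) → ((c → g) ∧ ((¬c) → g))) ∧ (flag → g)
Then branch requires g ∧ ((¬flag) → ((c → g) ∧ ((¬c) → g))) ∧ (flag → g); else branch requires (g → (((¬((¬c) ∨ flag)) → (((c ∨ (¬g)) → (¬g)) ∧ ((¬(c ∨ (¬g))) → (¬g)))) ∧ (((¬c) ∨ flag) → (¬g)))) ∧ ((¬g) → (flag → (¬flag))).
Before the if: (c → (g ∧ ((¬flag) → ((c → g) ∧ ((¬c) → g))) ∧ (flag → g))) ∧ ((¬c) → ((g → (((¬((¬c) ∨ flag)) → (((c ∨ (¬g)) → (¬g)) ∧ ((¬(c ∨ (¬g))) → (¬g)))) ∧ (((¬c) ∨ flag) → (¬g)))) ∧ ((¬g) → (flag → (¬flag)))))
Before g := c: (c → (c ∧ ((¬flag) → ((¬c) → c)) ∧ (flag → c))) ∧ ((¬c) → ((c → (((¬((¬c) ∨ flag)) → (¬c)) ∧ (((¬c) ∨ flag) → (¬c)))) ∧ ((¬c) → (flag → (¬flag)))))
Answer: WP = (c → (c ∧ ((¬flag) → ((¬c) → c)) ∧ (flag → c))) ∧ ((¬c) → ((c → (((¬((¬c) ∨ flag)) → (¬c)) ∧ (((¬c) ∨ flag) → (¬c)))) ∧ ((¬c) → (flag → (¬flag)))))


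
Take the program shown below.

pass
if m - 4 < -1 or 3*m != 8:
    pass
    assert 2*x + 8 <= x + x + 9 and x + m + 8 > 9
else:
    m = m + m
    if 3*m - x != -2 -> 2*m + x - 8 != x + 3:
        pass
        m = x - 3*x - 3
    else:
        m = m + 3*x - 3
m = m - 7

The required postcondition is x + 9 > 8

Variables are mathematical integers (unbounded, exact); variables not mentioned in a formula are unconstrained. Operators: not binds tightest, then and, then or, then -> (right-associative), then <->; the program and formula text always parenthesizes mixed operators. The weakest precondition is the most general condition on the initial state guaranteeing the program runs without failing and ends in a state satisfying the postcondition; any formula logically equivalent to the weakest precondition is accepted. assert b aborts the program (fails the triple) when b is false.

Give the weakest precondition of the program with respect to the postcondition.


Working backward. After the program, the postcondition x + 9 > 8 must hold; in canonical form it is x > -1.
Before m := m - 7: x > -1
Then branch requires m + x > 1 and x > -1; else branch requires ((6*m != x - 2 -> 4*m != 11) -> x > -1) and ((not (6*m != x - 2 -> 4*m != 11)) -> x > -1).
Before the if: ((m < 3 or 3*m != 8) -> (m + x > 1 and x > -1)) and ((not (m < 3 or 3*m != 8)) -> (((6*m != x - 2 -> 4*m != 11) -> x > -1) and ((not (6*m != x - 2 -> 4*m != 11)) -> x > -1)))
Before skip: ((m < 3 or 3*m != 8) -> (m + x > 1 and x > -1)) and ((not (m < 3 or 3*m != 8)) -> (((6*m != x - 2 -> 4*m != 11) -> x > -1) and ((not (6*m != x - 2 -> 4*m != 11)) -> x > -1)))
Answer: WP = ((m < 3 or 3*m != 8) -> (m + x > 1 and x > -1)) and ((not (m < 3 or 3*m != 8)) -> (((6*m != x - 2 -> 4*m != 11) -> x > -1) and ((not (6*m != x - 2 -> 4*m != 11)) -> x > -1)))


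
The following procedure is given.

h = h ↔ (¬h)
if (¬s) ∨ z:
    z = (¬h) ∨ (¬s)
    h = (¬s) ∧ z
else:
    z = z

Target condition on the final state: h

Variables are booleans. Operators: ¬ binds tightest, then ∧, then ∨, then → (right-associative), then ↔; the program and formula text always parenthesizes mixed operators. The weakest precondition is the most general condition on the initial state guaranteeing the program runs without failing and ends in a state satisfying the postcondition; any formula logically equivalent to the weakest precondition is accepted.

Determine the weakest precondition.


Working backward. After the program, h must hold.
Then branch requires (¬s) ∧ ((¬h) ∨ (¬s)); else branch requires h.
Before the if: (((¬s) ∨ z) → ((¬s) ∧ ((¬h) ∨ (¬s)))) ∧ ((¬((¬s) ∨ z)) → h)
Before h := h ↔ (¬h): (((¬s) ∨ z) → ((¬s) ∧ ((¬(h ↔ (¬h))) ∨ (¬s)))) ∧ ((¬((¬s) ∨ z)) → (h ↔ (¬h)))
Answer: WP = (((¬s) ∨ z) → ((¬s) ∧ ((¬(h ↔ (¬h))) ∨ (¬s)))) ∧ ((¬((¬s) ∨ z)) → (h ↔ (¬h)))


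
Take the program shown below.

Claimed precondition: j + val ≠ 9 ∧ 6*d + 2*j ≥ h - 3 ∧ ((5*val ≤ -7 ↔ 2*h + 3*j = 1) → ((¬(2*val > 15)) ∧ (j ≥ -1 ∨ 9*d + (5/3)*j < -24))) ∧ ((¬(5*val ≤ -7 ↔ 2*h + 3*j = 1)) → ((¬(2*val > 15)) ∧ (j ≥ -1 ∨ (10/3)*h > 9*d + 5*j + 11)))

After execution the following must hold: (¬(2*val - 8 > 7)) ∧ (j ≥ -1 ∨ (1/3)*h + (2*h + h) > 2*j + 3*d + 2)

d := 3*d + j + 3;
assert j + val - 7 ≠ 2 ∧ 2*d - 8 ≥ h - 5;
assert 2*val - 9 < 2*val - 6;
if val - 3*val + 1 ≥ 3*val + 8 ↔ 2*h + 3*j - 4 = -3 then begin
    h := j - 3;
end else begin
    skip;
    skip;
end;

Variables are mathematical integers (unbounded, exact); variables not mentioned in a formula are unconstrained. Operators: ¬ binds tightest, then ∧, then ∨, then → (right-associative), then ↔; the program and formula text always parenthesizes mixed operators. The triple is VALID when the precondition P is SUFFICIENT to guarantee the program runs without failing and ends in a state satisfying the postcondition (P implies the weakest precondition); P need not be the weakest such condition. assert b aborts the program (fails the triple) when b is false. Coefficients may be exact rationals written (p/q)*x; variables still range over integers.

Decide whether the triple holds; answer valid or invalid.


Working backward. After the program, the postcondition (¬(2*val - 8 > 7)) ∧ (j ≥ -1 ∨ (1/3)*h + (2*h + h) > 2*j + 3*d + 2) must hold; in canonical form it is (¬(2*val > 15)) ∧ (j ≥ -1 ∨ (10/3)*h > 3*d + 2*j + 2).
Then branch requires (¬(2*val > 15)) ∧ (j ≥ -1 ∨ (4/3)*j > 3*d + 12); else branch requires (¬(2*val > 15)) ∧ (j ≥ -1 ∨ (10/3)*h > 3*d + 2*j + 2).
Before the if: ((5*val ≤ -7 ↔ 2*h + 3*j = 1) → ((¬(2*val > 15)) ∧ (j ≥ -1 ∨ (4/3)*j > 3*d + 12))) ∧ ((¬(5*val ≤ -7 ↔ 2*h + 3*j = 1)) → ((¬(2*val > 15)) ∧ (j ≥ -1 ∨ (10/3)*h > 3*d + 2*j + 2)))
Before assert 2*val - 9 < 2*val - 6: ((5*val ≤ -7 ↔ 2*h + 3*j = 1) → ((¬(2*val > 15)) ∧ (j ≥ -1 ∨ (4/3)*j > 3*d + 12))) ∧ ((¬(5*val ≤ -7 ↔ 2*h + 3*j = 1)) → ((¬(2*val > 15)) ∧ (j ≥ -1 ∨ (10/3)*h > 3*d + 2*j + 2)))
Before assert j + val - 7 ≠ 2 ∧ 2*d - 8 ≥ h - 5: j + val ≠ 9 ∧ 2*d ≥ h + 3 ∧ ((5*val ≤ -7 ↔ 2*h + 3*j = 1) → ((¬(2*val > 15)) ∧ (j ≥ -1 ∨ (4/3)*j > 3*d + 12))) ∧ ((¬(5*val ≤ -7 ↔ 2*h + 3*j = 1)) → ((¬(2*val > 15)) ∧ (j ≥ -1 ∨ (10/3)*h > 3*d + 2*j + 2)))
Before d := 3*d + j + 3: j + val ≠ 9 ∧ 6*d + 2*j ≥ h - 3 ∧ ((5*val ≤ -7 ↔ 2*h + 3*j = 1) → ((¬(2*val > 15)) ∧ (j ≥ -1 ∨ 9*d + (5/3)*j < -21))) ∧ ((¬(5*val ≤ -7 ↔ 2*h + 3*j = 1)) → ((¬(2*val > 15)) ∧ (j ≥ -1 ∨ (10/3)*h > 9*d + 5*j + 11)))
The weakest precondition is j + val ≠ 9 ∧ 6*d + 2*j ≥ h - 3 ∧ ((5*val ≤ -7 ↔ 2*h + 3*j = 1) → ((¬(2*val > 15)) ∧ (j ≥ -1 ∨ 9*d + (5/3)*j < -21))) ∧ ((¬(5*val ≤ -7 ↔ 2*h + 3*j = 1)) → ((¬(2*val > 15)) ∧ (j ≥ -1 ∨ (10/3)*h > 9*d + 5*j + 11))).
Check whether j + val ≠ 9 ∧ 6*d + 2*j ≥ h - 3 ∧ ((5*val ≤ -7 ↔ 2*h + 3*j = 1) → ((¬(2*val > 15)) ∧ (j ≥ -1 ∨ 9*d + (5/3)*j < -24))) ∧ ((¬(5*val ≤ -7 ↔ 2*h + 3*j = 1)) → ((¬(2*val > 15)) ∧ (j ≥ -1 ∨ (10/3)*h > 9*d + 5*j + 11))) implies it.
Every state satisfying the precondition satisfies the weakest precondition: the implication holds.
Answer: valid


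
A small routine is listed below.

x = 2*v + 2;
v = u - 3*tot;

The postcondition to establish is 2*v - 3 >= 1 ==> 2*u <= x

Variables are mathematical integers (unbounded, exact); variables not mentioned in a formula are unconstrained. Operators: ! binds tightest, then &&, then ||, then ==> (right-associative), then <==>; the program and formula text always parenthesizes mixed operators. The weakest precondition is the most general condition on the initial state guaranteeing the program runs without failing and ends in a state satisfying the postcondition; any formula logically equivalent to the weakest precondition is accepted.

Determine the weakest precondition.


Working backward. After the program, the postcondition 2*v - 3 >= 1 ==> 2*u <= x must hold; in canonical form it is 2*v >= 4 ==> 2*u <= x.
Before v := u - 3*tot: 2*u >= 6*tot + 4 ==> 2*u <= x
Before x := 2*v + 2: 2*u >= 6*tot + 4 ==> 2*u <= 2*v + 2
Answer: WP = 2*u >= 6*tot + 4 ==> 2*u <= 2*v + 2


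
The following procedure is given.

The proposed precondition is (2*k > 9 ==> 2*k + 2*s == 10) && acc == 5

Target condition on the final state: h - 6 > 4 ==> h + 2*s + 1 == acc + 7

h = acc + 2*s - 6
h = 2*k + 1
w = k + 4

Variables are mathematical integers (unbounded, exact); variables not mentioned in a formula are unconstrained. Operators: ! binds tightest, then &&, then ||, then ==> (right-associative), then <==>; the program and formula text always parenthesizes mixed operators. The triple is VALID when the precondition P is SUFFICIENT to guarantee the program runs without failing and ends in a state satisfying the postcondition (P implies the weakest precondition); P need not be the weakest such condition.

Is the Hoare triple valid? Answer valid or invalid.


Working backward. After the program, the postcondition h - 6 > 4 ==> h + 2*s + 1 == acc + 7 must hold; in canonical form it is h > 10 ==> h + 2*s == acc + 6.
Before w := k + 4: h > 10 ==> h + 2*s == acc + 6
Before h := 2*k + 1: 2*k > 9 ==> 2*k + 2*s == acc + 5
Before h := acc + 2*s - 6: 2*k > 9 ==> 2*k + 2*s == acc + 5
The weakest precondition is 2*k > 9 ==> 2*k + 2*s == acc + 5.
Check whether (2*k > 9 ==> 2*k + 2*s == 10) && acc == 5 implies it.
Every state satisfying the precondition satisfies the weakest precondition: the implication holds.
Answer: valid


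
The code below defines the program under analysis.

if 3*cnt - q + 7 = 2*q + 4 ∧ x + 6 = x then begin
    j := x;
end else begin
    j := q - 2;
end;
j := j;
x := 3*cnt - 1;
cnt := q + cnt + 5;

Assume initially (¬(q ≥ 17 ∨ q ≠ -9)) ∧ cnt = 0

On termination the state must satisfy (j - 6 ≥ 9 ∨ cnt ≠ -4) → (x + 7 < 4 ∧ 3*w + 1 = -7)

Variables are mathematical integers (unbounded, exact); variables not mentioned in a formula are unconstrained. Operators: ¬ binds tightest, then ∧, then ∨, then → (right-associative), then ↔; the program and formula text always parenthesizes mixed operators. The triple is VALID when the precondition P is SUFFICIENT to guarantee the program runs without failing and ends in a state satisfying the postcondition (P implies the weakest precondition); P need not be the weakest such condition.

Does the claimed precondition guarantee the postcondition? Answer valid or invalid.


Working backward. After the program, the postcondition (j - 6 ≥ 9 ∨ cnt ≠ -4) → (x + 7 < 4 ∧ 3*w + 1 = -7) must hold; in canonical form it is (j ≥ 15 ∨ cnt ≠ -4) → (x < -3 ∧ 3*w = -8).
Before cnt := q + cnt + 5: (j ≥ 15 ∨ cnt + q ≠ -9) → (x < -3 ∧ 3*w = -8)
Before x := 3*cnt - 1: (j ≥ 15 ∨ cnt + q ≠ -9) → (3*cnt < -2 ∧ 3*w = -8)
Before j := j: (j ≥ 15 ∨ cnt + q ≠ -9) → (3*cnt < -2 ∧ 3*w = -8)
Then branch requires (x ≥ 15 ∨ cnt + q ≠ -9) → (3*cnt < -2 ∧ 3*w = -8); else branch requires (q ≥ 17 ∨ cnt + q ≠ -9) → (3*cnt < -2 ∧ 3*w = -8).
Before the if: (q ≥ 17 ∨ cnt + q ≠ -9) → (3*cnt < -2 ∧ 3*w = -8)
The weakest precondition is (q ≥ 17 ∨ cnt + q ≠ -9) → (3*cnt < -2 ∧ 3*w = -8).
Check whether (¬(q ≥ 17 ∨ q ≠ -9)) ∧ cnt = 0 implies it.
Every state satisfying the precondition satisfies the weakest precondition: the implication holds.
Answer: valid


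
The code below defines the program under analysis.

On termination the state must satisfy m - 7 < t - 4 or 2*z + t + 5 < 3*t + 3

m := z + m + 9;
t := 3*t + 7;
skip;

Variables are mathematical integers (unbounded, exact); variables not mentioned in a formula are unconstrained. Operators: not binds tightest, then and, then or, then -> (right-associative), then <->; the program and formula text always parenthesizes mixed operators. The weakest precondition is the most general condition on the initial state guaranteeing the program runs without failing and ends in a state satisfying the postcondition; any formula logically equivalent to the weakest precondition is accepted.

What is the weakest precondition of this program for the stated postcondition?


Working backward. After the program, the postcondition m - 7 < t - 4 or 2*z + t + 5 < 3*t + 3 must hold; in canonical form it is m < t + 3 or 2*z < 2*t - 2.
Before skip: m < t + 3 or 2*z < 2*t - 2
Before t := 3*t + 7: m < 3*t + 10 or 2*z < 6*t + 12
Before m := z + m + 9: m + z < 3*t + 1 or 2*z < 6*t + 12
Answer: WP = m + z < 3*t + 1 or 2*z < 6*t + 12
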